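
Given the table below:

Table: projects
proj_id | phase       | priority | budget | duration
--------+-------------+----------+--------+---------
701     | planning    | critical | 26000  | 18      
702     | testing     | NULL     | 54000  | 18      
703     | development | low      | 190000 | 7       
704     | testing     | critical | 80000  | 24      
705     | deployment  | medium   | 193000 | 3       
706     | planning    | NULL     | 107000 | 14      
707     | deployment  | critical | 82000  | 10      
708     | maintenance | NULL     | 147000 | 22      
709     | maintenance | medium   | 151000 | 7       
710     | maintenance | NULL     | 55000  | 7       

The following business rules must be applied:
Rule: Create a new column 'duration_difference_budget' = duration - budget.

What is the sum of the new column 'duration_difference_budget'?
-1084870

Step 1: For each record, compute duration - budget
Example calculations:
  18 - 26000 = -25982
  18 - 54000 = -53982
  7 - 190000 = -189993
  ...
Step 2: Sum all derived values
Step 3: Total = -1084870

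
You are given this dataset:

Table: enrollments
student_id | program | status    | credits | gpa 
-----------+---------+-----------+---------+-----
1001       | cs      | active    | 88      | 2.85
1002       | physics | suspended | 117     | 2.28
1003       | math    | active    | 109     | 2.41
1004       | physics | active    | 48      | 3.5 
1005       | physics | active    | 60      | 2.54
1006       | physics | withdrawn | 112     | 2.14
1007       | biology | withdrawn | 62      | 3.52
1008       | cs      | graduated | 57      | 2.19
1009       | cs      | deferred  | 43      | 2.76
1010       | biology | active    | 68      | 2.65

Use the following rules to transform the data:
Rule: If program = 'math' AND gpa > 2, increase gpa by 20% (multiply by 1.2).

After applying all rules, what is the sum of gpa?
27.32

Step 1: Find records where program = 'math' AND gpa > 2
Step 2: 1 records match, summing to 2.41
Step 3: After multiplier: 2.41 × 1.2 = 2.89
Step 4: Unaffected records sum: 24.43
Step 5: Final sum = 2.89 + 24.43 = 27.32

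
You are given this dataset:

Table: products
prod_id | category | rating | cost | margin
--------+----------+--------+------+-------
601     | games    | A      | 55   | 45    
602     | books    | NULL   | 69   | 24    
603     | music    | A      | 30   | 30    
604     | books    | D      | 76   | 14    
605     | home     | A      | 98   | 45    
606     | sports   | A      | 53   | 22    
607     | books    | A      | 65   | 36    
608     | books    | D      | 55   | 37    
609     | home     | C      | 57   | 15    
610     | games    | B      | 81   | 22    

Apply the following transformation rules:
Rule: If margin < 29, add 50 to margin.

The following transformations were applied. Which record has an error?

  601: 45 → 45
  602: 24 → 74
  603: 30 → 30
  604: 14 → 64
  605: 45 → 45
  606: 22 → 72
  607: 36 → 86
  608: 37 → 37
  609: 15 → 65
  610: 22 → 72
Record 607 has an error. The correct transformed value should be 36, not 86.

Step 1: Check each record against the rule
Step 2: Record 607 has margin = 36
Step 3: Since 36 >= 29, the bonus should not have been applied
Step 4: Correct value = 36, but claimed value = 86
Conclusion: Record 607 has the error.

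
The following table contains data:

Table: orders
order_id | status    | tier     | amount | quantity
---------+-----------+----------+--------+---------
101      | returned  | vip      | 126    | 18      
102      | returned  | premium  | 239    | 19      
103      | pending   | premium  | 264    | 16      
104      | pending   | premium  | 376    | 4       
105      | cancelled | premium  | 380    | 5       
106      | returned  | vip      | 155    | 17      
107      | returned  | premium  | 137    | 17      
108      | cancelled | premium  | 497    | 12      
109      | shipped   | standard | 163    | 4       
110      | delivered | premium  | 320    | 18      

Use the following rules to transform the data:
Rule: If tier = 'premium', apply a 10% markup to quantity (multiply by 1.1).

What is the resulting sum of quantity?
139.1

Step 1: Records with tier = 'premium' have total quantity = 91
Step 2: Apply multiplier: 91 × 1.1 = 100.1
Step 3: Other records total: 39
Step 4: Final sum = 100.1 + 39 = 139.1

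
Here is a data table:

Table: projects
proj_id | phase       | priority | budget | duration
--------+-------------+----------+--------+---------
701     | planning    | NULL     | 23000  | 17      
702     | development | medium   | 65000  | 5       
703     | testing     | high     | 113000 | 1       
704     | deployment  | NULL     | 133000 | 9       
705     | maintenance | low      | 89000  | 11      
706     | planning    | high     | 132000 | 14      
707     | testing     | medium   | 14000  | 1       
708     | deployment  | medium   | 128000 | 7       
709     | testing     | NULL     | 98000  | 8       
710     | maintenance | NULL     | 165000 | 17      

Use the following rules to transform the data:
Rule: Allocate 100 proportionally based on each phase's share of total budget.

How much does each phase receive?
deployment: 27.19, development: 6.77, maintenance: 26.46, planning: 16.15, testing: 23.44

Step 1: Calculate total budget = 960000
Step 2: Calculate each phase's proportion:
  deployment: 261000/960000 = 27.19% → 27.19
  development: 65000/960000 = 6.77% → 6.77
  maintenance: 254000/960000 = 26.46% → 26.46
  planning: 155000/960000 = 16.15% → 16.15
  testing: 225000/960000 = 23.44% → 23.44
Step 3: Verify: sum of allocations ≈ 100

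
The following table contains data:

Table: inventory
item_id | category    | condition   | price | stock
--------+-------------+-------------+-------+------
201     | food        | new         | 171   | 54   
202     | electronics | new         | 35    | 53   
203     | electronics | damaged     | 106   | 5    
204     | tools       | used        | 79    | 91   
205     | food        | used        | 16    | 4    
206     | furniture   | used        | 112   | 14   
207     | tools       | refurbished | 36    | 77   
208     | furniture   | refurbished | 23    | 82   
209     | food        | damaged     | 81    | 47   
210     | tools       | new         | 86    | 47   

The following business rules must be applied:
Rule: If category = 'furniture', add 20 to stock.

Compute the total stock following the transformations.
514

Step 1: Count records where category = 'furniture': 2
Step 2: Total bonus added: 2 × 20 = 40
Step 3: Original sum of stock: 474
Step 4: Final sum = 474 + 40 = 514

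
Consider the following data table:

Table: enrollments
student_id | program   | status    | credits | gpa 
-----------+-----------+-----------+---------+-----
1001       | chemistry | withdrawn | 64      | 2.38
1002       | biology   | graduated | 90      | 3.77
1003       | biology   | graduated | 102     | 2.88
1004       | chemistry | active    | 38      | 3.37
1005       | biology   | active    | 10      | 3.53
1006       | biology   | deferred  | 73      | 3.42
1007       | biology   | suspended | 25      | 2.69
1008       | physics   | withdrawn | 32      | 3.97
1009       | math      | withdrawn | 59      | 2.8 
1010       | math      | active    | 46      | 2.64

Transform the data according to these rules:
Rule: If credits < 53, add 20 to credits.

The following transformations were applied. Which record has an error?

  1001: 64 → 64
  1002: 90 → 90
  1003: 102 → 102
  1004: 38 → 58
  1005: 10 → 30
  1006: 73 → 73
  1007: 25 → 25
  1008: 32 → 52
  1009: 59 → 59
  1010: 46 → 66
Record 1007 has an error. The correct transformed value should be 45, not 25.

Step 1: Check each record against the rule
Step 2: Record 1007 has credits = 25
Step 3: Since 25 < 53, the bonus should have been applied
Step 4: Correct value = 45, but claimed value = 25
Conclusion: Record 1007 has the error.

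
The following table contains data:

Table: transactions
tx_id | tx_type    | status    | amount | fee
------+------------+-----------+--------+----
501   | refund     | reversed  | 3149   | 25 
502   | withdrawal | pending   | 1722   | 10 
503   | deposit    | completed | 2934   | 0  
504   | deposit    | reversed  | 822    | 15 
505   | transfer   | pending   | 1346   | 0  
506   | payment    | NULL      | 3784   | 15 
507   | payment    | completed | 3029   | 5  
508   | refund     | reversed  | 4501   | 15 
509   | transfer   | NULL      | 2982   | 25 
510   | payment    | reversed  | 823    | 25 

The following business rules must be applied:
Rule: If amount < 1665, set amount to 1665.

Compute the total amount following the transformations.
27096

Step 1: 3 records have amount < 1665
Step 2: These records originally summed to 2991
Step 3: After setting to minimum: 3 × 1665 = 4995
Step 4: Unaffected records sum: 22101
Step 5: Final sum = 4995 + 22101 = 27096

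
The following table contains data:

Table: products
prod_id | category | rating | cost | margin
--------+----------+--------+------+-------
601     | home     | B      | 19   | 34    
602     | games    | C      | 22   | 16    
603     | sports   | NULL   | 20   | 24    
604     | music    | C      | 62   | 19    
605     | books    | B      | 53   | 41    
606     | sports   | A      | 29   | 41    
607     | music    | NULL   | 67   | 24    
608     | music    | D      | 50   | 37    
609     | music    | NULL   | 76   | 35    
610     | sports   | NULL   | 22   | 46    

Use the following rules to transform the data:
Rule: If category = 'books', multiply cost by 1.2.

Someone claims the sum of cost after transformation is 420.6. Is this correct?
No, the correct result is 430.6.

Step 1: Calculate the correct sum after transformation
Step 2: Apply multiplier 1.2 to records where category = 'books'
Step 3: Correct result = 430.6
Step 4: Claimed result = 420.6
Step 5: 430.6 ≠ 420.6
Conclusion: The claimed result is incorrect. The correct answer is 430.6.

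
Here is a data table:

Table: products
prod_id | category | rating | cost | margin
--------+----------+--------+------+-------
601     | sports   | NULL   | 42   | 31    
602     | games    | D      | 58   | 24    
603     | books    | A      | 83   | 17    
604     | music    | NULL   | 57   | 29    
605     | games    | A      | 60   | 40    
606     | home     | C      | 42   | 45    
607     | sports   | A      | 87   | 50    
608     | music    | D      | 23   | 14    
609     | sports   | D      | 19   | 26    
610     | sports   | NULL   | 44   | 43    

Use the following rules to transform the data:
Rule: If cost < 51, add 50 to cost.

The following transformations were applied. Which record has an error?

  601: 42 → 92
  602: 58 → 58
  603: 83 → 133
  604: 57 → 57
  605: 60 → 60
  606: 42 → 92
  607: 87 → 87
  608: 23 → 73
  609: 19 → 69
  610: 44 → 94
Record 603 has an error. The correct transformed value should be 83, not 133.

Step 1: Check each record against the rule
Step 2: Record 603 has cost = 83
Step 3: Since 83 >= 51, the bonus should not have been applied
Step 4: Correct value = 83, but claimed value = 133
Conclusion: Record 603 has the error.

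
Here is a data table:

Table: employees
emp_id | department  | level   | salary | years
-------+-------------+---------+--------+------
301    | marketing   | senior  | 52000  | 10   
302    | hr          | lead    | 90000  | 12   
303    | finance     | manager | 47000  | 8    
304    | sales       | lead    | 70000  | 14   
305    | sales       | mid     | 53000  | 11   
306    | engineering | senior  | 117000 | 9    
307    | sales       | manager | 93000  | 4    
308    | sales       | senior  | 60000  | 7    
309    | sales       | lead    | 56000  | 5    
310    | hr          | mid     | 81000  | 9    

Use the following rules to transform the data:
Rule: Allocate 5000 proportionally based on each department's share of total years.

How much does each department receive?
engineering: 505.62, finance: 449.44, hr: 1179.78, marketing: 561.8, sales: 2303.37

Step 1: Calculate total years = 89
Step 2: Calculate each department's proportion:
  engineering: 9/89 = 10.11% → 505.62
  finance: 8/89 = 8.99% → 449.44
  hr: 21/89 = 23.60% → 1179.78
  marketing: 10/89 = 11.24% → 561.8
  sales: 41/89 = 46.07% → 2303.37
Step 3: Verify: sum of allocations ≈ 5000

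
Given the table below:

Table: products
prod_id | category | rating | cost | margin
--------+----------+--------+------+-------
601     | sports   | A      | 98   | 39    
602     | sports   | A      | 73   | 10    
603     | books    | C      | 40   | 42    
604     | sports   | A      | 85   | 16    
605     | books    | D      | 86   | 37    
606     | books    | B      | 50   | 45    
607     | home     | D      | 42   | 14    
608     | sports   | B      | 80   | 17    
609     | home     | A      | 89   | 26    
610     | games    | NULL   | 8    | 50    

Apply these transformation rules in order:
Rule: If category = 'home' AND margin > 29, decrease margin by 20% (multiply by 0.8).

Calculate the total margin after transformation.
296

Step 1: Find records where category = 'home' AND margin > 29
Step 2: 0 records match, summing to 0
Step 3: After multiplier: 0 × 0.8 = 0.0
Step 4: Unaffected records sum: 296
Step 5: Final sum = 0.0 + 296 = 296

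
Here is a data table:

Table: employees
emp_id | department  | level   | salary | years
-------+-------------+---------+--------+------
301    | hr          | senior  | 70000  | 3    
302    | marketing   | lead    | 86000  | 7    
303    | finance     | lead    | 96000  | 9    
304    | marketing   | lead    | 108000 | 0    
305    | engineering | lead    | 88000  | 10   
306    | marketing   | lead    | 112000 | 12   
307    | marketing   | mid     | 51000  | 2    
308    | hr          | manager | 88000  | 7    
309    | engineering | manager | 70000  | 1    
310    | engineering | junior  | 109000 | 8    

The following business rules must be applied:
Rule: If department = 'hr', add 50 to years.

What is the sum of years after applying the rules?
159

Step 1: Count records where department = 'hr': 2
Step 2: Total bonus added: 2 × 50 = 100
Step 3: Original sum of years: 59
Step 4: Final sum = 59 + 100 = 159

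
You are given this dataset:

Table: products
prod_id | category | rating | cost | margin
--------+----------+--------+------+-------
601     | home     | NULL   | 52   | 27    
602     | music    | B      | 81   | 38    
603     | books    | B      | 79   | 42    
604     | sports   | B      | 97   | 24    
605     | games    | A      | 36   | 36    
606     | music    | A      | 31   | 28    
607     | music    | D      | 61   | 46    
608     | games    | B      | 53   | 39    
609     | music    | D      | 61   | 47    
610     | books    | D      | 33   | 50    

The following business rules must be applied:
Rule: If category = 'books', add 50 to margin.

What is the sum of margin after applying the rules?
477

Step 1: Count records where category = 'books': 2
Step 2: Total bonus added: 2 × 50 = 100
Step 3: Original sum of margin: 377
Step 4: Final sum = 377 + 100 = 477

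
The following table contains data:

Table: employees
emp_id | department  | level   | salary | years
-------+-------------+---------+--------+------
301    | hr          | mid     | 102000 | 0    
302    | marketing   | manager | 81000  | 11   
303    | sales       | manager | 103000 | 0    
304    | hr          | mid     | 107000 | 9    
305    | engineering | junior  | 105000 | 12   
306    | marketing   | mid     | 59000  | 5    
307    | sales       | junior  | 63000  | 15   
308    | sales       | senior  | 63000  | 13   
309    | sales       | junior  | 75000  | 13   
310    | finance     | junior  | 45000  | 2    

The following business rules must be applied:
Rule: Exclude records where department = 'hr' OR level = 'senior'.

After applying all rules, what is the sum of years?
58

Step 1: Find records where department = 'hr' OR level = 'senior'
Step 2: 3 records match, summing to 22
Step 3: Original sum: 80
Step 4: Remaining sum = 80 - 22 = 58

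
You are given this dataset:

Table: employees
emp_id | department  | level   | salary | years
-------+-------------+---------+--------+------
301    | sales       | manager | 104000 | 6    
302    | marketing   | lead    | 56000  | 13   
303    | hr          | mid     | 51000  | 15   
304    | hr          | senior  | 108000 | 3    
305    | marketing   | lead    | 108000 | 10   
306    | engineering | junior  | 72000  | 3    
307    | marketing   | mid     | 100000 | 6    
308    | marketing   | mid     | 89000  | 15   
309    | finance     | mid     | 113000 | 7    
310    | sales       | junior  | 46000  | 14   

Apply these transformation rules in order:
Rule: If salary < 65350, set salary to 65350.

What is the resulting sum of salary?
890050

Step 1: 3 records have salary < 65350
Step 2: These records originally summed to 153000
Step 3: After setting to minimum: 3 × 65350 = 196050
Step 4: Unaffected records sum: 694000
Step 5: Final sum = 196050 + 694000 = 890050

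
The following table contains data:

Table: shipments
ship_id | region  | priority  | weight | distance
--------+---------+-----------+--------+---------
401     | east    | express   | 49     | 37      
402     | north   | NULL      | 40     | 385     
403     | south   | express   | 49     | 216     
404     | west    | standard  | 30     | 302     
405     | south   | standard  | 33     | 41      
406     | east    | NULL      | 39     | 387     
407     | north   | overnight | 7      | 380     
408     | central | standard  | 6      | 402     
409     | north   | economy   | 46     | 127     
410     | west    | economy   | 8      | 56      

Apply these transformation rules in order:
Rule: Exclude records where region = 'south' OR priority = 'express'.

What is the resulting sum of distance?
2039

Step 1: Find records where region = 'south' OR priority = 'express'
Step 2: 3 records match, summing to 294
Step 3: Original sum: 2333
Step 4: Remaining sum = 2333 - 294 = 2039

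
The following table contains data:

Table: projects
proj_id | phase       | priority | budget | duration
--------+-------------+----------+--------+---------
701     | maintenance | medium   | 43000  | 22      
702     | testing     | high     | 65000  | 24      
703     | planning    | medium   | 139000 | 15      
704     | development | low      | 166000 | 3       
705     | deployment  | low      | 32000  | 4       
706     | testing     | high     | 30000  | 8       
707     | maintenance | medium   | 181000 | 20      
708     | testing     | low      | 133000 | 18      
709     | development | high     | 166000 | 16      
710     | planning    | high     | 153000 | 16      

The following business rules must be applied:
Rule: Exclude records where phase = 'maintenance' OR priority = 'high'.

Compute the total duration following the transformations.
40

Step 1: Find records where phase = 'maintenance' OR priority = 'high'
Step 2: 6 records match, summing to 106
Step 3: Original sum: 146
Step 4: Remaining sum = 146 - 106 = 40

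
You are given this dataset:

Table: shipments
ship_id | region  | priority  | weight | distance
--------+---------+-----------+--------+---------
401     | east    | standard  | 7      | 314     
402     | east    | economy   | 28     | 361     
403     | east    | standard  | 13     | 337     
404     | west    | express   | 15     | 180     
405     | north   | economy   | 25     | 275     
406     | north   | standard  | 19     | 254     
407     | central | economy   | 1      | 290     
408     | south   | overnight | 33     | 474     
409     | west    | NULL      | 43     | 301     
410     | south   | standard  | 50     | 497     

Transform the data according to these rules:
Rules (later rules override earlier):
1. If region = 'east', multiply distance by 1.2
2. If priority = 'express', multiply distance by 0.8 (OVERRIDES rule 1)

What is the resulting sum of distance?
3449.4

Step 1: Rule 2 takes priority for records with priority = 'express'
  - 1 records: 180 × 0.8 = 144.0
Step 2: Rule 1 applies to remaining records with region = 'east'
  - 3 records: 1012 × 1.2 = 1214.4
Step 3: Other records unchanged: 2091
Step 4: Final sum = 144.0 + 1214.4 + 2091 = 3449.4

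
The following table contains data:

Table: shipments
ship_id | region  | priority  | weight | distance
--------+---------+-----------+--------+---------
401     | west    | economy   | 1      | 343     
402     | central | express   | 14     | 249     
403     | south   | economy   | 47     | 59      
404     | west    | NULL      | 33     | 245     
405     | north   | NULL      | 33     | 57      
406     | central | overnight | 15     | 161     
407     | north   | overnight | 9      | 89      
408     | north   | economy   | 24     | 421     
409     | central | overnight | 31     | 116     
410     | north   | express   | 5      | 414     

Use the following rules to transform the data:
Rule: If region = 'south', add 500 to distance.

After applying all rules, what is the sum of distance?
2654

Step 1: Count records where region = 'south': 1
Step 2: Total bonus added: 1 × 500 = 500
Step 3: Original sum of distance: 2154
Step 4: Final sum = 2154 + 500 = 2654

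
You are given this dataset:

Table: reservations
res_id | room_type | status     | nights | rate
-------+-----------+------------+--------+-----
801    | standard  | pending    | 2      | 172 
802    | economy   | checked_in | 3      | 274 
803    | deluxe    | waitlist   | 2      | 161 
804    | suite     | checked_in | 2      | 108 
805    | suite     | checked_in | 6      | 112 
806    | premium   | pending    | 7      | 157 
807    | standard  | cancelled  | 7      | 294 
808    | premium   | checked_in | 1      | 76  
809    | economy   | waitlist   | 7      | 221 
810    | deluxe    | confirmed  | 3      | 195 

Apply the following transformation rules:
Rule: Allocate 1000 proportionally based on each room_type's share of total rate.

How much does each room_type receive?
deluxe: 201.13, economy: 279.66, premium: 131.64, standard: 263.28, suite: 124.29

Step 1: Calculate total rate = 1770
Step 2: Calculate each room_type's proportion:
  deluxe: 356/1770 = 20.11% → 201.13
  economy: 495/1770 = 27.97% → 279.66
  premium: 233/1770 = 13.16% → 131.64
  standard: 466/1770 = 26.33% → 263.28
  suite: 220/1770 = 12.43% → 124.29
Step 3: Verify: sum of allocations ≈ 1000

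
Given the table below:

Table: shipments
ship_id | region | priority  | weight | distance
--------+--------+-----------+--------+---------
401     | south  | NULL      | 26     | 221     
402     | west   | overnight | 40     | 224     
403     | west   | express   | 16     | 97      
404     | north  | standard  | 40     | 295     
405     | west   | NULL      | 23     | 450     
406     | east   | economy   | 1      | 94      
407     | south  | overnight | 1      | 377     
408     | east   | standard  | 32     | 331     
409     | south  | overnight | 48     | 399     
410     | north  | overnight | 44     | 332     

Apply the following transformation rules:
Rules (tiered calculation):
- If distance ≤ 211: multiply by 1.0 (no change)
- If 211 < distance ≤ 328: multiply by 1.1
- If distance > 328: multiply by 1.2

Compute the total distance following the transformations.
3271.8

Step 1: Tier 1 (distance ≤ 211): 2 records, sum = 191 × 1.0 = 191.0
Step 2: Tier 2 (211 < distance ≤ 328): 3 records, sum = 740 × 1.1 = 814.0
Step 3: Tier 3 (distance > 328): 5 records, sum = 1889 × 1.2 = 2266.8
Step 4: Final sum = 191.0 + 814.0 + 2266.8 = 3271.8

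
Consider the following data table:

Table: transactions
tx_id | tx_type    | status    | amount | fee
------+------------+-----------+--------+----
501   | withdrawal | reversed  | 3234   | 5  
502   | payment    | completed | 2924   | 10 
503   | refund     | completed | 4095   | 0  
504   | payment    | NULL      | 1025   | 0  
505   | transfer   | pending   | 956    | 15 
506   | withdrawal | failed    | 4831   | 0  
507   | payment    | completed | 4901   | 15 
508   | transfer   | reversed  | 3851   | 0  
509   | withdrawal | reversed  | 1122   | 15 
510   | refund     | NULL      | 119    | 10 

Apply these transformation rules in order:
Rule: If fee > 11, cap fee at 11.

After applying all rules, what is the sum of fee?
58

Step 1: 3 records have fee > 11
Step 2: These records originally summed to 45
Step 3: After capping: 3 × 11 = 33
Step 4: Unaffected records sum: 25
Step 5: Final sum = 33 + 25 = 58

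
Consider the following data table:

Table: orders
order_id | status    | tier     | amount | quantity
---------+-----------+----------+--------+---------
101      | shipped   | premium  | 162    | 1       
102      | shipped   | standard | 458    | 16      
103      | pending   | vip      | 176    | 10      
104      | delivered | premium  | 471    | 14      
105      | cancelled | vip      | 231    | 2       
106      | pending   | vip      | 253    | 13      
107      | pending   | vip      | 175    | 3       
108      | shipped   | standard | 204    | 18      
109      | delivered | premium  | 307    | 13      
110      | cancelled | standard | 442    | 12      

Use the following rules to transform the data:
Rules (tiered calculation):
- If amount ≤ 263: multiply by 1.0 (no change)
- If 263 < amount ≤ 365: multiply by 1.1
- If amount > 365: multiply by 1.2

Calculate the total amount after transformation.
3183.9

Step 1: Tier 1 (amount ≤ 263): 6 records, sum = 1201 × 1.0 = 1201.0
Step 2: Tier 2 (263 < amount ≤ 365): 1 records, sum = 307 × 1.1 = 337.7
Step 3: Tier 3 (amount > 365): 3 records, sum = 1371 × 1.2 = 1645.2
Step 4: Final sum = 1201.0 + 337.7 + 1645.2 = 3183.9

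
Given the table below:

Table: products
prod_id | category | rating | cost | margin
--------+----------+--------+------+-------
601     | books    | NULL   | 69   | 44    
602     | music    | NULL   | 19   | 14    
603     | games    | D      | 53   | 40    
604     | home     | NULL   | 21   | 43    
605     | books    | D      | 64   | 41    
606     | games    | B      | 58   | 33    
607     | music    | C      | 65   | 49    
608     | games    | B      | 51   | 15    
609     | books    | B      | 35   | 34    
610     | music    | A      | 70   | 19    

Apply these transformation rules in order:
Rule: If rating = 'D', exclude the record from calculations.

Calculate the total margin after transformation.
251

Step 1: Identify records where rating = 'D'
Step 2: The excluded records sum to 81
Step 3: Original total margin = 332
Step 4: Remaining total = 332 - 81 = 251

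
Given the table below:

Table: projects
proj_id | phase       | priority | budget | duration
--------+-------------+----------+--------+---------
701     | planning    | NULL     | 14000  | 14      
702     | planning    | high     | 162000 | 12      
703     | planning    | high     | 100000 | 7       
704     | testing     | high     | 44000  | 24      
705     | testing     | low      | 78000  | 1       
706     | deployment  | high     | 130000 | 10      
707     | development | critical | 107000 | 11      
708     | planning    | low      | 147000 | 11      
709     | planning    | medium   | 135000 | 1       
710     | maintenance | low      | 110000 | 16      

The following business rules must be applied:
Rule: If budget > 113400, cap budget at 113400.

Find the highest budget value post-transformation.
113400

Step 1: Original maximum budget = 162000
Step 2: Apply cap at 113400
Step 3: 4 records had budget > 113400 and were capped
Step 4: Maximum after transformation = 113400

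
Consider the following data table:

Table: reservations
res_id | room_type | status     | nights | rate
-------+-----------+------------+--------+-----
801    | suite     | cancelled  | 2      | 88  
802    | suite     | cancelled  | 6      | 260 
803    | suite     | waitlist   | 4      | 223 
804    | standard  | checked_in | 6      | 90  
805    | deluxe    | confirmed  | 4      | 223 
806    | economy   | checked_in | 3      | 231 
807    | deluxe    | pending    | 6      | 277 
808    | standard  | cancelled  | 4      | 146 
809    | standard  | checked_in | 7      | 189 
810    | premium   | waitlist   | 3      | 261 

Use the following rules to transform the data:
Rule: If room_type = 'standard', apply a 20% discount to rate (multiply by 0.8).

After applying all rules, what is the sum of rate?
1903.0

Step 1: Records with room_type = 'standard' have total rate = 425
Step 2: Apply multiplier: 425 × 0.8 = 340.0
Step 3: Other records total: 1563
Step 4: Final sum = 340.0 + 1563 = 1903.0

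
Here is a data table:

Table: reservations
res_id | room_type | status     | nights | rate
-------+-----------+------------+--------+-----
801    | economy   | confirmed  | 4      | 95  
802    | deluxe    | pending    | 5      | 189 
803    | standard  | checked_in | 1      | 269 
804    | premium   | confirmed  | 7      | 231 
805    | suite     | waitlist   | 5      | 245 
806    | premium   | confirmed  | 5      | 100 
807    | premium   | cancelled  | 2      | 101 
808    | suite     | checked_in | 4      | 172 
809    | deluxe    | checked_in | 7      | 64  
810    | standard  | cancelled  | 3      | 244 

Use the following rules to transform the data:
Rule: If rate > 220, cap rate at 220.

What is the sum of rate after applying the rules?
1601

Step 1: 4 records have rate > 220
Step 2: These records originally summed to 989
Step 3: After capping: 4 × 220 = 880
Step 4: Unaffected records sum: 721
Step 5: Final sum = 880 + 721 = 1601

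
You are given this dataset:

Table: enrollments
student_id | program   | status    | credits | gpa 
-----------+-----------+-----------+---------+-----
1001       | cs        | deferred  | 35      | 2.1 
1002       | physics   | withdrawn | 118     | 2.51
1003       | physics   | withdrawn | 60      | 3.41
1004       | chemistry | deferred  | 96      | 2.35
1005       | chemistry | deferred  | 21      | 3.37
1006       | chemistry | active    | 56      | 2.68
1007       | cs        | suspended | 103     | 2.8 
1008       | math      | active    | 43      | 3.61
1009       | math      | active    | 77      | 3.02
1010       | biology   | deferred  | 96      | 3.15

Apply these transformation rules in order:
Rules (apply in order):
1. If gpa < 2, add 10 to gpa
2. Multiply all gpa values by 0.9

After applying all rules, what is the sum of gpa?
26.1

Step 1: Apply Rule 1 - Add 10 to records with gpa < 2
  - 0 records affected: 0 + (0 × 10) = 0
  - Unaffected records: 29.0
  - Sum after Rule 1: 29.0
Step 2: Apply Rule 2 - Multiply all by 0.9
  - 29.0 × 0.9 = 26.1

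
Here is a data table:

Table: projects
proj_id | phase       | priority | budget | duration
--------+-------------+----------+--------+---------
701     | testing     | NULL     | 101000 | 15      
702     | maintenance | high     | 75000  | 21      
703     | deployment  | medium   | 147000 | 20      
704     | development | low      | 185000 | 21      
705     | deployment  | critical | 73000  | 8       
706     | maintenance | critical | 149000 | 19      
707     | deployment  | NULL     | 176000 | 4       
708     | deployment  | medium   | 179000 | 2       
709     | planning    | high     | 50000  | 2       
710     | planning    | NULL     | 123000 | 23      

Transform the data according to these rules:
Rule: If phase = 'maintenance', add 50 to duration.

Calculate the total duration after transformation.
235

Step 1: Count records where phase = 'maintenance': 2
Step 2: Total bonus added: 2 × 50 = 100
Step 3: Original sum of duration: 135
Step 4: Final sum = 135 + 100 = 235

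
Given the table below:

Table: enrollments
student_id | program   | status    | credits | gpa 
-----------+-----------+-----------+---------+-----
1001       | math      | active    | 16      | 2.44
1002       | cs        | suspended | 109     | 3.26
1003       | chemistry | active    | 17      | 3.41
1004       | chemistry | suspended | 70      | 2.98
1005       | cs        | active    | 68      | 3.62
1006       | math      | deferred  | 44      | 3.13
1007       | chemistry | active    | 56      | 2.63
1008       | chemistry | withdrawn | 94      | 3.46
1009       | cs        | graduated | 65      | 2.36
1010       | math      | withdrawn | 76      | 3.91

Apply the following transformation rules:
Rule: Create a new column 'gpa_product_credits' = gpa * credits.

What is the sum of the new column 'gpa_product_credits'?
1967.91

Step 1: For each record, compute gpa * credits
Example calculations:
  2.44 * 16 = 39.04
  3.26 * 109 = 355.34
  3.41 * 17 = 57.97
  ...
Step 2: Sum all derived values
Step 3: Total = 1967.91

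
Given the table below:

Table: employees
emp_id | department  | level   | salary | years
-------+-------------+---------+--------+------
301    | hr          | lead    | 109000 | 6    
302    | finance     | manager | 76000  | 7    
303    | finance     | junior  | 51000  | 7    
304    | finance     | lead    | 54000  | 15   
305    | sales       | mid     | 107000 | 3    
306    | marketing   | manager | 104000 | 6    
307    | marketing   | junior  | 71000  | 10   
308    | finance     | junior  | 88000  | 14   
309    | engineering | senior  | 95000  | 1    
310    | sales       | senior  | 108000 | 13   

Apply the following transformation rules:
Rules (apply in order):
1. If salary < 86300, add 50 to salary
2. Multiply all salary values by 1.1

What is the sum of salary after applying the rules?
949520.0

Step 1: Apply Rule 1 - Add 50 to records with salary < 86300
  - 4 records affected: 252000 + (4 × 50) = 252200
  - Unaffected records: 611000
  - Sum after Rule 1: 863200
Step 2: Apply Rule 2 - Multiply all by 1.1
  - 863200 × 1.1 = 949520.0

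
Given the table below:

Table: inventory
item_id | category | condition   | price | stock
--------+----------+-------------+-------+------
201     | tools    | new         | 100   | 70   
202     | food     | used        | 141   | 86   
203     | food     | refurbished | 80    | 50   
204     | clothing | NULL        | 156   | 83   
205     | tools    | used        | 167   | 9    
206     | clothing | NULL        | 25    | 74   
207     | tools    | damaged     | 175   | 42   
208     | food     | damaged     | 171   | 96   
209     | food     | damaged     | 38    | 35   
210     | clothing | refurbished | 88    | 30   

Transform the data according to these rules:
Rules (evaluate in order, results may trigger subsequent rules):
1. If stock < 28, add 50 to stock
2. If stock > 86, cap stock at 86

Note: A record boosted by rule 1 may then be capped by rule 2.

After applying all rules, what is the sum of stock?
615

Step 1: Apply rule 1 to records with stock < 28
  - 1 records get bonus of 50
  - Of these, 0 records then exceed 86 and get capped
Step 2: Apply rule 2 to records with stock > 86
  - 1 records (original) are capped
Step 3: Calculate final sum = 615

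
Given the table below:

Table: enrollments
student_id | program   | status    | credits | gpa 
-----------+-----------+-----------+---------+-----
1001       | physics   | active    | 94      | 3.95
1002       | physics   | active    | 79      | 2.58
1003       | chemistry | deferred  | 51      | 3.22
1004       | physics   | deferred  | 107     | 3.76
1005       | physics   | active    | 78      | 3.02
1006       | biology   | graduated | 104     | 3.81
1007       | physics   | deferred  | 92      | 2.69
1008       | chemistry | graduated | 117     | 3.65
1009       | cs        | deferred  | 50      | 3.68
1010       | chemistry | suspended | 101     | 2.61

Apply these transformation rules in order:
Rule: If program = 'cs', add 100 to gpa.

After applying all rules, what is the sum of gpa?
132.97

Step 1: Count records where program = 'cs': 1
Step 2: Total bonus added: 1 × 100 = 100
Step 3: Original sum of gpa: 32.97
Step 4: Final sum = 32.97 + 100 = 132.97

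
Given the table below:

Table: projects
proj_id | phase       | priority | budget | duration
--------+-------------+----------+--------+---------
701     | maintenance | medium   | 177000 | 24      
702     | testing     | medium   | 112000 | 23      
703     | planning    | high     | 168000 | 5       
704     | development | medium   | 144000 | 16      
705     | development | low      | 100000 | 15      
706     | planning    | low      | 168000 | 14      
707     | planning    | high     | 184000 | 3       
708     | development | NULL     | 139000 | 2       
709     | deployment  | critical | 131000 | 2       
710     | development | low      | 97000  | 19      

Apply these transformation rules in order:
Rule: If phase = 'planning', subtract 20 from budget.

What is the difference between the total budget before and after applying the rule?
60

Step 1: Original sum of budget = 1420000
Step 2: 3 records have phase = 'planning'
Step 3: Each affected record changes by -20
Step 4: Total change = 3 × -20 = -60
Step 5: New sum = 1420000 + -60 = 1419940
Step 6: Difference = |1419940 - 1420000| = 60
        (Sum decreased by 60)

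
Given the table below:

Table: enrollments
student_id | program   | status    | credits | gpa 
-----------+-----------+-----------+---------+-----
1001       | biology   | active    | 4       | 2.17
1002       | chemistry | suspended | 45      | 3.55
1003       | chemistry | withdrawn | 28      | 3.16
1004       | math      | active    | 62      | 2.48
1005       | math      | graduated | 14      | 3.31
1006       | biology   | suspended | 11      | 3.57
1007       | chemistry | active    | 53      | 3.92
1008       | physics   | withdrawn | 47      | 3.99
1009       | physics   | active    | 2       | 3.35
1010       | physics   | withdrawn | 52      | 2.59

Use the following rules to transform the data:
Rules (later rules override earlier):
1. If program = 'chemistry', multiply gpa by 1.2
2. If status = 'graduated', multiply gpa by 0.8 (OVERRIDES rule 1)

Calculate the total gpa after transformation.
33.55

Step 1: Rule 2 takes priority for records with status = 'graduated'
  - 1 records: 3.31 × 0.8 = 2.65
Step 2: Rule 1 applies to remaining records with program = 'chemistry'
  - 3 records: 10.63 × 1.2 = 12.76
Step 3: Other records unchanged: 18.15
Step 4: Final sum = 2.65 + 12.76 + 18.15 = 33.55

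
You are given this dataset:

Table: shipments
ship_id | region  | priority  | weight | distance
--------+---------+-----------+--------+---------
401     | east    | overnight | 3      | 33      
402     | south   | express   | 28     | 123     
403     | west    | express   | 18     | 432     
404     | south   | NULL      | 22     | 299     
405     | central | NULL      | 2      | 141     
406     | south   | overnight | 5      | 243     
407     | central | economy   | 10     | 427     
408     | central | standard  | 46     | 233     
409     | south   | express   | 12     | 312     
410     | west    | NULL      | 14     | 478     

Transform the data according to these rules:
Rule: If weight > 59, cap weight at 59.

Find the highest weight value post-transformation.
46

Step 1: Original maximum weight = 46
Step 2: Check cap of 59 against maximum
Step 3: No records exceed the cap (max 46 <= cap 59), so no capping applies
Step 4: Maximum after transformation = 46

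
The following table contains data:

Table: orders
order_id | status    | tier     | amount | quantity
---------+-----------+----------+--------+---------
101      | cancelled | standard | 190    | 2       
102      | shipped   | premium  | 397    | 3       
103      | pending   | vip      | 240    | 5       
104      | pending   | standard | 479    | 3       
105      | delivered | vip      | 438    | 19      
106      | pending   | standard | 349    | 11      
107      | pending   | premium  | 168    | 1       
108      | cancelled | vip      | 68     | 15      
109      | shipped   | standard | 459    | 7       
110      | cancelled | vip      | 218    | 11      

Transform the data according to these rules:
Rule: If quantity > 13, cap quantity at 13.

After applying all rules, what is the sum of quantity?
69

Step 1: 2 records have quantity > 13
Step 2: These records originally summed to 34
Step 3: After capping: 2 × 13 = 26
Step 4: Unaffected records sum: 43
Step 5: Final sum = 26 + 43 = 69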